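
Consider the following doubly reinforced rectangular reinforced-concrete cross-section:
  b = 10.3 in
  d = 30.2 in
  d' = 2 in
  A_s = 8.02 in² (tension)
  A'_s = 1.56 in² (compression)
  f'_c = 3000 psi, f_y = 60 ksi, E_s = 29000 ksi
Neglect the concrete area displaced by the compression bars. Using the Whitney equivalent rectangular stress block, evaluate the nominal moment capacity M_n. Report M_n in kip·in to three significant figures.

Assume both steels yield.
a = (A_s − A'_s) f_y/(0.85 f'_c b) = (8.02 − 1.56) × 60/(0.85 × 3 × 10.3) = 14.757 in.
c = a/β₁ = 14.757/0.85 = 17.361 in; ε'_s = 0.003(c − d')/c = 0.0027 ≥ ε_y = 0.0021, so the compression steel yields.
M_n = (A_s − A'_s) f_y (d − a/2) + A'_s f_y (d − d') = 387.6 × (30.2 − 7.3785) + 93.6 × (30.2 − 2) = 8845.6 + 2639.5 = 11485.1 kip·in.

M_n ≈ 11500 kip·in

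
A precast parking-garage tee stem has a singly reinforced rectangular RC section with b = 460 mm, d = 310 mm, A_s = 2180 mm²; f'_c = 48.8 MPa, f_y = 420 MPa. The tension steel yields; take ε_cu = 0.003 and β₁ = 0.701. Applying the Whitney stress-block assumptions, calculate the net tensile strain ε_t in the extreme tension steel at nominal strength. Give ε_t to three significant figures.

a = A_s f_y/(0.85 f'_c b) = 47.99 mm.
β₁ = 0.701, so c = a/β₁ = 47.99/0.701 = 68.46 mm.
From the linear strain diagram with ε_cu = 0.003: ε_t = 0.003 (d − c)/c = 0.003 × (310 − 68.46)/68.46 = 0.0106.
Since ε_t ≥ 0.005, the section is tension-controlled.

ε_t ≈ 0.0106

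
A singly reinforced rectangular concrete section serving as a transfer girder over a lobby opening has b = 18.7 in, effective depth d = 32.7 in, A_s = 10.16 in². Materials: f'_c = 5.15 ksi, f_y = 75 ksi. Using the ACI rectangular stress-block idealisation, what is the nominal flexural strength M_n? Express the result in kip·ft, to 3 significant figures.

M_n ≈ 1780 kip·ft

T = A_s f_y = 10.16 × 75 = 762 kips.
a = T/(0.85 f'_c b) = 762/(0.85 × 5.15 × 18.7) = 9.309 in.
M_n = T(d − a/2) = 762 × (32.7 − 4.6545) = 21370.7 kip·in = 21370.7/12 = 1780.89 kip·ft.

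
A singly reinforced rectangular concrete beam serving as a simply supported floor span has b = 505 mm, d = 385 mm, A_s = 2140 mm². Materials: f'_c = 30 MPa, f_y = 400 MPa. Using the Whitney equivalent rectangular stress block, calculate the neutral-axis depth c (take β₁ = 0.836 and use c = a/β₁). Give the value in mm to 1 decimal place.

T = A_s f_y = 2140 × 400 = 856000 N = 856 kN.
Setting C = 0.85 f'_c a b equal to T: a = 856000/(0.85 × 30 × 505) = 66.473 mm.
With β₁ = 0.836, c = a/β₁ = 66.473/0.836 = 79.5 mm.

c ≈ 79.5 mm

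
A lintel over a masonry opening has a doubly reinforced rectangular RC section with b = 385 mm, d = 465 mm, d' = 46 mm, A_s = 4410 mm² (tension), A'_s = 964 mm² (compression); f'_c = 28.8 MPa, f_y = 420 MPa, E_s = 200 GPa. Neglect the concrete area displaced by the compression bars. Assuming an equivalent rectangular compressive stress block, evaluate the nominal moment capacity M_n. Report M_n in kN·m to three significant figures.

M_n ≈ 732 kN·m

Assume both tension and compression steel yield.
Net tension couple steel: A_s − A'_s = 3446 mm².
a = (A_s − A'_s) f_y / (0.85 f'_c b) = 1447320/(0.85 × 28.8 × 385) = 153.57 mm.
c = a/β₁ = 153.57/0.844 = 181.95 mm; ε'_s = 0.003(c − d')/c = 0.0022 ≥ f_y/E_s = 0.0021, so compression steel does yield.
M_n = (A_s − A'_s) f_y (d − a/2) + A'_s f_y (d − d') = [1447320 × (465 − 76.785) + 404880 × (465 − 46)] × 10⁻⁶ = 561.87 + 169.64 = 731.51 kN·m.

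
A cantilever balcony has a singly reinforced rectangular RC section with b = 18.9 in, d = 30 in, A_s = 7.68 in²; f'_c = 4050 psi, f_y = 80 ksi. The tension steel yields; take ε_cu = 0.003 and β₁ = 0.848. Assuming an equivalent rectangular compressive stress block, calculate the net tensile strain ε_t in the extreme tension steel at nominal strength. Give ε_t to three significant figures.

ε_t ≈ 0.00508

a = A_s f_y/(0.85 f'_c b) = 9.443 in.
β₁ = 0.848, so c = a/β₁ = 9.443/0.848 = 11.136 in.
From the linear strain diagram with ε_cu = 0.003: ε_t = 0.003 (d − c)/c = 0.003 × (30 − 11.136)/11.136 = 0.00508.
Since ε_t ≥ 0.005, the section is tension-controlled.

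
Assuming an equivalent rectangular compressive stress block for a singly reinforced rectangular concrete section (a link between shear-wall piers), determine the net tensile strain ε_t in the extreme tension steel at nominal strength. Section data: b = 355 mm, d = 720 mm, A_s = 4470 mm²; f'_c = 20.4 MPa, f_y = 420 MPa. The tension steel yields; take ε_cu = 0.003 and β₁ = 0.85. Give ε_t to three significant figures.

ε_t ≈ 0.00302

a = A_s f_y/(0.85 f'_c b) = 304.99 mm.
β₁ = 0.85, so c = a/β₁ = 304.99/0.85 = 358.81 mm.
From the linear strain diagram with ε_cu = 0.003: ε_t = 0.003 (d − c)/c = 0.003 × (720 − 358.81)/358.81 = 0.00302.
ε_t < 0.004 — the section is over-reinforced for flexure under ACI limits.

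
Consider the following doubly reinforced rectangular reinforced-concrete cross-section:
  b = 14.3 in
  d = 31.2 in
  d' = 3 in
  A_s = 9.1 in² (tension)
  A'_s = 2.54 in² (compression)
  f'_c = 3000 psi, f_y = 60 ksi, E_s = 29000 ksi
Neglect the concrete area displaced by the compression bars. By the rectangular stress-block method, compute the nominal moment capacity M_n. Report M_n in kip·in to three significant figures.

M_n ≈ 14500 kip·in

Assume both steels yield.
a = (A_s − A'_s) f_y/(0.85 f'_c b) = (9.1 − 2.54) × 60/(0.85 × 3 × 14.3) = 10.794 in.
c = a/β₁ = 10.794/0.85 = 12.699 in; ε'_s = 0.003(c − d')/c = 0.0023 ≥ ε_y = 0.0021, so the compression steel yields.
M_n = (A_s − A'_s) f_y (d − a/2) + A'_s f_y (d − d') = 393.6 × (31.2 − 5.397) + 152.4 × (31.2 − 3) = 10156.1 + 4297.7 = 14453.8 kip·in.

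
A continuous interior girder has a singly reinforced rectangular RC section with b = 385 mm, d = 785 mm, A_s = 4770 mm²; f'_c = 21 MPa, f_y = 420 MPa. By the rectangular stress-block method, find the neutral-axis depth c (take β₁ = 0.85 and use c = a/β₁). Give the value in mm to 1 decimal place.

T = A_s f_y = 4770 × 420 = 2003400 N = 2003.4 kN.
Setting C = 0.85 f'_c a b equal to T: a = 2003400/(0.85 × 21 × 385) = 291.520 mm.
With β₁ = 0.85, c = a/β₁ = 291.520/0.85 = 343.0 mm.

c ≈ 343.0 mm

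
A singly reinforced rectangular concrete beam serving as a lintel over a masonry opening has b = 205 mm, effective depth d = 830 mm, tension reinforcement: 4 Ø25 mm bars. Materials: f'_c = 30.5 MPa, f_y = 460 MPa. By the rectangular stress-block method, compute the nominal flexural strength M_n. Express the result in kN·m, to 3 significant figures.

A_s = 4 × 491 = 1964 mm².
T = A_s f_y = 1964 × 460 = 903440 N = 903.44 kN.
From C = T: a = T/(0.85 f'_c b) = 903440/(0.85 × 30.5 × 205) = 169.99 mm.
M_n = T(d − a/2) = 903.44 kN × (830 − 84.995) mm = 673.07 kN·m.

M_n ≈ 673 kN·m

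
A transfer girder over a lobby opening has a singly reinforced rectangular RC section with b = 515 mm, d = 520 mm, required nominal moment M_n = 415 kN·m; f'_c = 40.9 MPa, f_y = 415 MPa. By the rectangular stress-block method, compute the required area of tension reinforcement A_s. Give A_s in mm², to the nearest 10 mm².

A_s ≈ 2010 mm²

With M_n = 0.85 f'_c a b (d − a/2), solve the quadratic for a:
a = d − √(d² − 2M_n/(0.85 f'_c b)) = 520 − √(520² − 2 × 415×10⁶/(0.85 × 40.9 × 515)) = 46.67 mm.
A_s = 0.85 f'_c a b / f_y = 0.85 × 40.9 × 46.67 × 515 / 415 = 2013.4 mm².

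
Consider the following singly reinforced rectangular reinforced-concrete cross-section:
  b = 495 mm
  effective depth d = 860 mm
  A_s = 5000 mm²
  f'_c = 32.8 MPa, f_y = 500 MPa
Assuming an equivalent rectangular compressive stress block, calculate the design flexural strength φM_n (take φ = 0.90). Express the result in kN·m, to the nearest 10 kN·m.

T = A_s f_y = 5000 × 500 = 2500000 N = 2500 kN.
From C = T: a = T/(0.85 f'_c b) = 2500000/(0.85 × 32.8 × 495) = 181.15 mm.
M_n = T(d − a/2) = 2500 kN × (860 − 90.575) mm = 1923.56 kN·m.
φM_n = 0.90 × 1923.56 = 1731.20 kN·m.

φM_n ≈ 1730 kN·m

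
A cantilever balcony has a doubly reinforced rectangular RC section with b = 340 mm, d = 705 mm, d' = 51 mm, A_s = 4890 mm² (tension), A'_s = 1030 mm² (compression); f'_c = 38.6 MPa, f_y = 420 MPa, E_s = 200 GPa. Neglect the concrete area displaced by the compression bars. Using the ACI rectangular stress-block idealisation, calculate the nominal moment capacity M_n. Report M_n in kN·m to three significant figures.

Assume both tension and compression steel yield.
Net tension couple steel: A_s − A'_s = 3860 mm².
a = (A_s − A'_s) f_y / (0.85 f'_c b) = 1621200/(0.85 × 38.6 × 340) = 145.33 mm.
c = a/β₁ = 145.33/0.774 = 187.76 mm; ε'_s = 0.003(c − d')/c = 0.0022 ≥ f_y/E_s = 0.0021, so compression steel does yield.
M_n = (A_s − A'_s) f_y (d − a/2) + A'_s f_y (d − d') = [1621200 × (705 − 72.665) + 432600 × (705 − 51)] × 10⁻⁶ = 1025.14 + 282.92 = 1308.06 kN·m.

M_n ≈ 1310 kN·m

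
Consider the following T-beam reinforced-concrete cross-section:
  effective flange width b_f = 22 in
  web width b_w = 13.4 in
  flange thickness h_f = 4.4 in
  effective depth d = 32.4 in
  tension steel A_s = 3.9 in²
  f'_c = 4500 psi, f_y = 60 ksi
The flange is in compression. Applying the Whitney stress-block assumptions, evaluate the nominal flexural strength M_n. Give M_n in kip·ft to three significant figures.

Tension: T = A_s f_y = 3.9 × 60 = 234 kips.
Try a within the flange: a = T/(0.85 f'_c b_f) = 234/(0.85 × 4.5 × 22) = 2.781 in.
Since a = 2.781 ≤ h_f = 4.4 in, the stress block lies entirely in the flange; analyse as a rectangular beam of width b_f.
M_n = T(d − a/2) = 234 × (32.4 − 1.3905) = 7256.2 kip·in.
M_n = 7256.2/12 = 604.68 kip·ft.

M_n ≈ 605 kip·ft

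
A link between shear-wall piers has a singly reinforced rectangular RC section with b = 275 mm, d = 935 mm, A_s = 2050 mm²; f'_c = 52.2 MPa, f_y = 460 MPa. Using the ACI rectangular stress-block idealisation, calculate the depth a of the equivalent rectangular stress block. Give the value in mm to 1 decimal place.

T = A_s f_y = 2050 × 460 = 943000 N = 943 kN.
Setting C = 0.85 f'_c a b equal to T: a = 943000/(0.85 × 52.2 × 275) = 77.3 mm.

a ≈ 77.3 mm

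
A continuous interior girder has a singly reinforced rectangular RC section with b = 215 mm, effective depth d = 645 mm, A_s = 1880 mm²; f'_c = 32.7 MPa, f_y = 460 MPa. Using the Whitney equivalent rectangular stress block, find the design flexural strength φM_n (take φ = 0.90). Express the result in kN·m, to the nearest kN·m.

φM_n ≈ 446 kN·m

T = A_s f_y = 1880 × 460 = 864800 N = 864.8 kN.
From C = T: a = T/(0.85 f'_c b) = 864800/(0.85 × 32.7 × 215) = 144.71 mm.
M_n = T(d − a/2) = 864.8 kN × (645 − 72.355) mm = 495.22 kN·m.
φM_n = 0.90 × 495.22 = 445.70 kN·m.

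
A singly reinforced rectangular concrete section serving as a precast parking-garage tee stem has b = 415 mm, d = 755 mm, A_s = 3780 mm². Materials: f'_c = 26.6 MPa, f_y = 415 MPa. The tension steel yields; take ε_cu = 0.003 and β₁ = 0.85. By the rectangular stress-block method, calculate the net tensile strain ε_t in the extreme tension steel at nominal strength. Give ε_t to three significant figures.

ε_t ≈ 0.00852

a = A_s f_y/(0.85 f'_c b) = 167.18 mm.
β₁ = 0.85, so c = a/β₁ = 167.18/0.85 = 196.68 mm.
From the linear strain diagram with ε_cu = 0.003: ε_t = 0.003 (d − c)/c = 0.003 × (755 − 196.68)/196.68 = 0.00852.
Since ε_t ≥ 0.005, the section is tension-controlled.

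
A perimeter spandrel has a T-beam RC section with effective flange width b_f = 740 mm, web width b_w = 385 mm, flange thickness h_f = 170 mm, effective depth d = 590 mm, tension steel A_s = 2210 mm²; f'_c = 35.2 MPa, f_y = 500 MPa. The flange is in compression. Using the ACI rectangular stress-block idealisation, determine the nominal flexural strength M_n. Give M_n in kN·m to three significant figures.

Tension: T = A_s f_y = 2210 × 500 = 1105000 N.
Try a within the flange: a = T/(0.85 f'_c b_f) = 1105000/(0.85 × 35.2 × 740) = 49.91 mm.
Since a = 49.91 ≤ h_f = 170 mm, the stress block lies entirely in the flange; analyse as a rectangular beam of width b_f.
M_n = T(d − a/2) = 1105000 × (590 − 24.955) = 624.37 × 10⁶ N·mm.
M_n = 624.37 kN·m.

M_n ≈ 624 kN·m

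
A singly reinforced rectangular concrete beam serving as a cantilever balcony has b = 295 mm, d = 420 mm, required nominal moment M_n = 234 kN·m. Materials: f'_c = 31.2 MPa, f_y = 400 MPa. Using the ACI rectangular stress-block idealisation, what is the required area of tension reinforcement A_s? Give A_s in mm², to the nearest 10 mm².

A_s ≈ 1540 mm²

With M_n = 0.85 f'_c a b (d − a/2), solve the quadratic for a:
a = d − √(d² − 2M_n/(0.85 f'_c b)) = 420 − √(420² − 2 × 234×10⁶/(0.85 × 31.2 × 295)) = 78.56 mm.
A_s = 0.85 f'_c a b / f_y = 0.85 × 31.2 × 78.56 × 295 / 400 = 1536.5 mm².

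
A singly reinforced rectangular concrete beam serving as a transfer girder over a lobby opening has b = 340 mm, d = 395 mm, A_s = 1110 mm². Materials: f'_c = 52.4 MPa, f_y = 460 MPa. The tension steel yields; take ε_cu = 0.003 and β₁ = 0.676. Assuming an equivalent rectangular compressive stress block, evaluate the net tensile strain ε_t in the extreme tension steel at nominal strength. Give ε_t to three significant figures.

ε_t ≈ 0.0208

a = A_s f_y/(0.85 f'_c b) = 33.72 mm.
β₁ = 0.676, so c = a/β₁ = 33.72/0.676 = 49.88 mm.
From the linear strain diagram with ε_cu = 0.003: ε_t = 0.003 (d − c)/c = 0.003 × (395 − 49.88)/49.88 = 0.0208.
Since ε_t ≥ 0.005, the section is tension-controlled.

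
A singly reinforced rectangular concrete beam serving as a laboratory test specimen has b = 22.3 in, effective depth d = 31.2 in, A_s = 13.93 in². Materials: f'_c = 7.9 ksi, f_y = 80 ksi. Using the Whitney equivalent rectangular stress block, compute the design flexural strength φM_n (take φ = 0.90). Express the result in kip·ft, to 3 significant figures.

T = A_s f_y = 13.93 × 80 = 1114.4 kips.
a = T/(0.85 f'_c b) = 1114.4/(0.85 × 7.9 × 22.3) = 7.442 in.
M_n = T(d − a/2) = 1114.4 × (31.2 − 3.721) = 30622.6 kip·in = 30622.6/12 = 2551.88 kip·ft.
φM_n = 0.90 × 2551.88 = 2296.69 kip·ft.

φM_n ≈ 2300 kip·ft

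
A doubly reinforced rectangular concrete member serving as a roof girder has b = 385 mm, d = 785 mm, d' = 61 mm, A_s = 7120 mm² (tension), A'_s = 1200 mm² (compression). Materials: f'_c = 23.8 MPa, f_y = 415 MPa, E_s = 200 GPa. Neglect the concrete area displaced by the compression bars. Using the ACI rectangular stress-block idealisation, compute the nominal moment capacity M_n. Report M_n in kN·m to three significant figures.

M_n ≈ 1900 kN·m

Assume both tension and compression steel yield.
Net tension couple steel: A_s − A'_s = 5920 mm².
a = (A_s − A'_s) f_y / (0.85 f'_c b) = 2456800/(0.85 × 23.8 × 385) = 315.44 mm.
c = a/β₁ = 315.44/0.85 = 371.11 mm; ε'_s = 0.003(c − d')/c = 0.0025 ≥ f_y/E_s = 0.0021, so compression steel does yield.
M_n = (A_s − A'_s) f_y (d − a/2) + A'_s f_y (d − d') = [2456800 × (785 − 157.72) + 498000 × (785 − 61)] × 10⁻⁶ = 1541.10 + 360.55 = 1901.65 kN·m.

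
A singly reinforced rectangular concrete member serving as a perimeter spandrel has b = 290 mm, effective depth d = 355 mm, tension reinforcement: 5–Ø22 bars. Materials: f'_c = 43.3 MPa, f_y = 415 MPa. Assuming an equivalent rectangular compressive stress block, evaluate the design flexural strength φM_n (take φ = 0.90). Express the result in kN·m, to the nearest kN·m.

A_s = 5 × 380 = 1900 mm².
T = A_s f_y = 1900 × 415 = 788500 N = 788.5 kN.
From C = T: a = T/(0.85 f'_c b) = 788500/(0.85 × 43.3 × 290) = 73.87 mm.
M_n = T(d − a/2) = 788.5 kN × (355 − 36.935) mm = 250.79 kN·m.
φM_n = 0.90 × 250.79 = 225.71 kN·m.

φM_n ≈ 226 kN·m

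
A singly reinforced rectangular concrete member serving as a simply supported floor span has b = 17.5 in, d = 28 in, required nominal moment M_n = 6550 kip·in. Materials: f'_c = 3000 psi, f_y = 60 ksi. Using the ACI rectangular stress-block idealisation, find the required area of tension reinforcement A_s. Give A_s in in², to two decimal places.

A_s ≈ 4.35 in²

From M_n = 0.85 f'_c a b (d − a/2):
a = d − √(d² − 2M_n/(0.85 f'_c b)) = 28 − √(28² − 2 × 6550/(0.85 × 3 × 17.5)) = 5.854 in.
A_s = 0.85 f'_c a b / f_y = 0.85 × 3 × 5.854 × 17.5 / 60 = 4.354 in².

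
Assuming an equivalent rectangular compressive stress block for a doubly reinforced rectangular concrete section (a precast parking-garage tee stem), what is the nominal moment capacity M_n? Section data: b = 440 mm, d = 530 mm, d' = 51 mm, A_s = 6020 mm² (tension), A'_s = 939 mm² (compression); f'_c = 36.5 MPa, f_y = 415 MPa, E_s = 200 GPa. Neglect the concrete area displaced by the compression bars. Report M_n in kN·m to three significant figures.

Assume both tension and compression steel yield.
Net tension couple steel: A_s − A'_s = 5081 mm².
a = (A_s − A'_s) f_y / (0.85 f'_c b) = 2108615/(0.85 × 36.5 × 440) = 154.47 mm.
c = a/β₁ = 154.47/0.789 = 195.78 mm; ε'_s = 0.003(c − d')/c = 0.0022 ≥ f_y/E_s = 0.0021, so compression steel does yield.
M_n = (A_s − A'_s) f_y (d − a/2) + A'_s f_y (d − d') = [2108615 × (530 − 77.235) + 389685 × (530 − 51)] × 10⁻⁶ = 954.71 + 186.66 = 1141.37 kN·m.

M_n ≈ 1140 kN·m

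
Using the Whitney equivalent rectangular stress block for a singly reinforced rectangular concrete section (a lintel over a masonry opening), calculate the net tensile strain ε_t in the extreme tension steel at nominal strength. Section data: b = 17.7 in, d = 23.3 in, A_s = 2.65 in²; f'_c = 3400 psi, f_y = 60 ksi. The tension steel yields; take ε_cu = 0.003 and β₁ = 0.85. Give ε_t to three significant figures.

a = A_s f_y/(0.85 f'_c b) = 3.108 in.
β₁ = 0.85, so c = a/β₁ = 3.108/0.85 = 3.656 in.
From the linear strain diagram with ε_cu = 0.003: ε_t = 0.003 (d − c)/c = 0.003 × (23.3 − 3.656)/3.656 = 0.0161.
Since ε_t ≥ 0.005, the section is tension-controlled.

ε_t ≈ 0.0161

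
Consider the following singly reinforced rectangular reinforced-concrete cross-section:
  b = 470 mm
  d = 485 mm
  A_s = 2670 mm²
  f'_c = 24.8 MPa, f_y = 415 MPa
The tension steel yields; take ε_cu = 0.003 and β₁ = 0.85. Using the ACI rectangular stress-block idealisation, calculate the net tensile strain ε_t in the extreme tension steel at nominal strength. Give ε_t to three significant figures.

a = A_s f_y/(0.85 f'_c b) = 111.84 mm.
β₁ = 0.85, so c = a/β₁ = 111.84/0.85 = 131.58 mm.
From the linear strain diagram with ε_cu = 0.003: ε_t = 0.003 (d − c)/c = 0.003 × (485 − 131.58)/131.58 = 0.00806.
Since ε_t ≥ 0.005, the section is tension-controlled.

ε_t ≈ 0.00806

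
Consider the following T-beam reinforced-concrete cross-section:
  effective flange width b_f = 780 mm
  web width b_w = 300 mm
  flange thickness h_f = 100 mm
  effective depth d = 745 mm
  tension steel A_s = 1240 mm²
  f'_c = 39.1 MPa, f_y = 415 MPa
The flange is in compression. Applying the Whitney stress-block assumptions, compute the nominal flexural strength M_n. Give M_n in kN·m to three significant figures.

M_n ≈ 378 kN·m

Tension: T = A_s f_y = 1240 × 415 = 514600 N.
Try a within the flange: a = T/(0.85 f'_c b_f) = 514600/(0.85 × 39.1 × 780) = 19.85 mm.
Since a = 19.85 ≤ h_f = 100 mm, the stress block lies entirely in the flange; analyse as a rectangular beam of width b_f.
M_n = T(d − a/2) = 514600 × (745 − 9.925) = 378.27 × 10⁶ N·mm.
M_n = 378.27 kN·m.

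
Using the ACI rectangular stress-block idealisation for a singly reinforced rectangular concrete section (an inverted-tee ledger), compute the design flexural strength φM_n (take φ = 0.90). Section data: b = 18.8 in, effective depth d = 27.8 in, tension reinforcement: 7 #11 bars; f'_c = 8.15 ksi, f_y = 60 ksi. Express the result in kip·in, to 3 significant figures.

φM_n ≈ 14900 kip·in

A_s = 7 × 1.56 = 10.92 in².
T = A_s f_y = 10.92 × 60 = 655.2 kips.
a = T/(0.85 f'_c b) = 655.2/(0.85 × 8.15 × 18.8) = 5.031 in.
M_n = T(d − a/2) = 655.2 × (27.8 − 2.5155) = 16566.4 kip·in.
φM_n = 0.90 × 16566.4 = 14909.8 kip·in.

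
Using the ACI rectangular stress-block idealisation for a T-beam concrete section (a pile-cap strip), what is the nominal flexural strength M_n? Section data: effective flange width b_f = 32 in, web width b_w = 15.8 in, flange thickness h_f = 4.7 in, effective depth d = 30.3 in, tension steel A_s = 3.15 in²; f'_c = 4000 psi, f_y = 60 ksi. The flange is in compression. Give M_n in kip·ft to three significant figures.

M_n ≈ 464 kip·ft

Tension: T = A_s f_y = 3.15 × 60 = 189 kips.
Try a within the flange: a = T/(0.85 f'_c b_f) = 189/(0.85 × 4 × 32) = 1.737 in.
Since a = 1.737 ≤ h_f = 4.7 in, the stress block lies entirely in the flange; analyse as a rectangular beam of width b_f.
M_n = T(d − a/2) = 189 × (30.3 − 0.8685) = 5562.6 kip·in.
M_n = 5562.6/12 = 463.55 kip·ft.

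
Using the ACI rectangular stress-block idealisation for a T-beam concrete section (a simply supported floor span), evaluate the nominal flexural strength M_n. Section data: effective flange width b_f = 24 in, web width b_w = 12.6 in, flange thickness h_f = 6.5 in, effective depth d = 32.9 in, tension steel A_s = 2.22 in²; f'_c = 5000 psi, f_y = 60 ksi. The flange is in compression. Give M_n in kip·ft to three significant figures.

M_n ≈ 358 kip·ft

Tension: T = A_s f_y = 2.22 × 60 = 133.2 kips.
Try a within the flange: a = T/(0.85 f'_c b_f) = 133.2/(0.85 × 5 × 24) = 1.306 in.
Since a = 1.306 ≤ h_f = 6.5 in, the stress block lies entirely in the flange; analyse as a rectangular beam of width b_f.
M_n = T(d − a/2) = 133.2 × (32.9 − 0.653) = 4295.3 kip·in.
M_n = 4295.3/12 = 357.94 kip·ft.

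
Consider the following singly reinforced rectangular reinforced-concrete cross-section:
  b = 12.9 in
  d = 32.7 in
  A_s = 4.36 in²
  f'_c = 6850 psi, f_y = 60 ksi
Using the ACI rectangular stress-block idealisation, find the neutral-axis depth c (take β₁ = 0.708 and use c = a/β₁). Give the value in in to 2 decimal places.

T = A_s f_y = 4.36 × 60 = 261.6 kips.
a = T/(0.85 f'_c b) = 261.6/(0.85 × 6.85 × 12.9) = 3.4829 in.
With β₁ = 0.708, c = a/β₁ = 3.4829/0.708 = 4.92 in.

c ≈ 4.92 in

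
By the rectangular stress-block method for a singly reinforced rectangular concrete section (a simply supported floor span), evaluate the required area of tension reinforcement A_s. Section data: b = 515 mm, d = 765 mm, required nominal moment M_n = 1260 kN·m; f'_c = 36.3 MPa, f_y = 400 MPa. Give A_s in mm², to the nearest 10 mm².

A_s ≈ 4440 mm²

With M_n = 0.85 f'_c a b (d − a/2), solve the quadratic for a:
a = d − √(d² − 2M_n/(0.85 f'_c b)) = 765 − √(765² − 2 × 1260×10⁶/(0.85 × 36.3 × 515)) = 111.82 mm.
A_s = 0.85 f'_c a b / f_y = 0.85 × 36.3 × 111.82 × 515 / 400 = 4442.1 mm².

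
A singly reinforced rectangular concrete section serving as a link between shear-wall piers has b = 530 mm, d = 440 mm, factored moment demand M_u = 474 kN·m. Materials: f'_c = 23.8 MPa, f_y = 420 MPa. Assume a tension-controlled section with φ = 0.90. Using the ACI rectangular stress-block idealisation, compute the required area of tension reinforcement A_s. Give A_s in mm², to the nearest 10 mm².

M_n = M_u/φ = 474/0.90 = 526.667 kN·m.
With M_n = 0.85 f'_c a b (d − a/2), solve the quadratic for a:
a = d − √(d² − 2M_n/(0.85 f'_c b)) = 440 − √(440² − 2 × 526.667×10⁶/(0.85 × 23.8 × 530)) = 131.20 mm.
A_s = 0.85 f'_c a b / f_y = 0.85 × 23.8 × 131.20 × 530 / 420 = 3349.3 mm².

A_s ≈ 3350 mm²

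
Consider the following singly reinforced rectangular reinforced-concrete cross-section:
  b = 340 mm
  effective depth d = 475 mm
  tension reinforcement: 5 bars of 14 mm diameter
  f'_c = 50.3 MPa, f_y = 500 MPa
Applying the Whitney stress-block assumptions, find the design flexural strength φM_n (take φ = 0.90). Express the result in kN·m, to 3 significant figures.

φM_n ≈ 160 kN·m

A_s = 5 × 154 = 770 mm².
T = A_s f_y = 770 × 500 = 385000 N = 385 kN.
From C = T: a = T/(0.85 f'_c b) = 385000/(0.85 × 50.3 × 340) = 26.48 mm.
M_n = T(d − a/2) = 385 kN × (475 − 13.24) mm = 177.78 kN·m.
φM_n = 0.90 × 177.78 = 160.00 kN·m.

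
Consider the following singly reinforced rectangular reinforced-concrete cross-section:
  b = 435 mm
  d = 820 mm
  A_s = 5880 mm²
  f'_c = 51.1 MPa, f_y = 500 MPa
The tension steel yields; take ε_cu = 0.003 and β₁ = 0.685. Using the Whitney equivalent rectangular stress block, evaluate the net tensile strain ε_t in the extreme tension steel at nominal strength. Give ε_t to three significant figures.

ε_t ≈ 0.00783

a = A_s f_y/(0.85 f'_c b) = 155.60 mm.
β₁ = 0.685, so c = a/β₁ = 155.60/0.685 = 227.15 mm.
From the linear strain diagram with ε_cu = 0.003: ε_t = 0.003 (d − c)/c = 0.003 × (820 − 227.15)/227.15 = 0.00783.
Since ε_t ≥ 0.005, the section is tension-controlled.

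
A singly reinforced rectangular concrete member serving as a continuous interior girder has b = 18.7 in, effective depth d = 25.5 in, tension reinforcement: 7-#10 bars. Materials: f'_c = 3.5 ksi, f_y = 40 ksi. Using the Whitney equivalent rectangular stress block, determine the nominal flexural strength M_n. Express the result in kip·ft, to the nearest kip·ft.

A_s = 7 × 1.27 = 8.89 in².
T = A_s f_y = 8.89 × 40 = 355.6 kips.
a = T/(0.85 f'_c b) = 355.6/(0.85 × 3.5 × 18.7) = 6.392 in.
M_n = T(d − a/2) = 355.6 × (25.5 − 3.196) = 7931.3 kip·in = 7931.3/12 = 660.94 kip·ft.

M_n ≈ 661 kip·ft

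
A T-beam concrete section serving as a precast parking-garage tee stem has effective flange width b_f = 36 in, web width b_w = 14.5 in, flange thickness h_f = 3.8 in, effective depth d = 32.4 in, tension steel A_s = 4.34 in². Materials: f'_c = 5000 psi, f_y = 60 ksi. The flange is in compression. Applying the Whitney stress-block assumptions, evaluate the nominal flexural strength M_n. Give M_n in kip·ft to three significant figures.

Tension: T = A_s f_y = 4.34 × 60 = 260.4 kips.
Try a within the flange: a = T/(0.85 f'_c b_f) = 260.4/(0.85 × 5 × 36) = 1.702 in.
Since a = 1.702 ≤ h_f = 3.8 in, the stress block lies entirely in the flange; analyse as a rectangular beam of width b_f.
M_n = T(d − a/2) = 260.4 × (32.4 − 0.851) = 8215.4 kip·in.
M_n = 8215.4/12 = 684.62 kip·ft.

M_n ≈ 685 kip·ft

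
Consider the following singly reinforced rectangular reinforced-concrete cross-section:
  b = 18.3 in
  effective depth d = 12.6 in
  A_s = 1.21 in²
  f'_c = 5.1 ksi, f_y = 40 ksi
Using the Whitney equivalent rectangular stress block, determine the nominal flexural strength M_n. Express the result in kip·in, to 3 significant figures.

M_n ≈ 595 kip·in

T = A_s f_y = 1.21 × 40 = 48.4 kips.
a = T/(0.85 f'_c b) = 48.4/(0.85 × 5.1 × 18.3) = 0.610 in.
M_n = T(d − a/2) = 48.4 × (12.6 − 0.305) = 595.1 kip·in.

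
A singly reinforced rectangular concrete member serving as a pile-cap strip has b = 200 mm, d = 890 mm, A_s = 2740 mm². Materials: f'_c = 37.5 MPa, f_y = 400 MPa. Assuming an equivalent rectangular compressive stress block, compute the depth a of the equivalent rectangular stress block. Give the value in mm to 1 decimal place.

a ≈ 171.9 mm

T = A_s f_y = 2740 × 400 = 1096000 N = 1096 kN.
Setting C = 0.85 f'_c a b equal to T: a = 1096000/(0.85 × 37.5 × 200) = 171.9 mm.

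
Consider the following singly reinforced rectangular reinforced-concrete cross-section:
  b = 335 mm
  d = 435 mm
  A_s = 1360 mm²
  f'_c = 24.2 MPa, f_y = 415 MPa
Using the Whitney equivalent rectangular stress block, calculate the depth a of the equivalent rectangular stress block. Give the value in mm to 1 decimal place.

T = A_s f_y = 1360 × 415 = 564400 N = 564.4 kN.
Setting C = 0.85 f'_c a b equal to T: a = 564400/(0.85 × 24.2 × 335) = 81.9 mm.

a ≈ 81.9 mm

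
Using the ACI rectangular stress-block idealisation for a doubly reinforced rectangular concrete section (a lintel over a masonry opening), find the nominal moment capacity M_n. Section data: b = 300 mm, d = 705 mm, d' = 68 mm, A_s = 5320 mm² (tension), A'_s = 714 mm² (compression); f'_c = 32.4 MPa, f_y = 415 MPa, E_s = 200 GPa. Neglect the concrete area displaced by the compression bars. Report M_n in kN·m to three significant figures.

M_n ≈ 1320 kN·m

Assume both tension and compression steel yield.
Net tension couple steel: A_s − A'_s = 4606 mm².
a = (A_s − A'_s) f_y / (0.85 f'_c b) = 1911490/(0.85 × 32.4 × 300) = 231.36 mm.
c = a/β₁ = 231.36/0.819 = 282.49 mm; ε'_s = 0.003(c − d')/c = 0.0023 ≥ f_y/E_s = 0.0021, so compression steel does yield.
M_n = (A_s − A'_s) f_y (d − a/2) + A'_s f_y (d − d') = [1911490 × (705 − 115.68) + 296310 × (705 − 68)] × 10⁻⁶ = 1126.48 + 188.75 = 1315.23 kN·m.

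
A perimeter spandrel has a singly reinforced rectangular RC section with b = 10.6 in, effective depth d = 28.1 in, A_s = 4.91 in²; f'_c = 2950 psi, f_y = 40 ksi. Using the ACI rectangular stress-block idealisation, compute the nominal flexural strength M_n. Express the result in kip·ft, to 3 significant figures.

T = A_s f_y = 4.91 × 40 = 196.4 kips.
a = T/(0.85 f'_c b) = 196.4/(0.85 × 2.95 × 10.6) = 7.389 in.
M_n = T(d − a/2) = 196.4 × (28.1 − 3.6945) = 4793.2 kip·in = 4793.2/12 = 399.43 kip·ft.

M_n ≈ 399 kip·ft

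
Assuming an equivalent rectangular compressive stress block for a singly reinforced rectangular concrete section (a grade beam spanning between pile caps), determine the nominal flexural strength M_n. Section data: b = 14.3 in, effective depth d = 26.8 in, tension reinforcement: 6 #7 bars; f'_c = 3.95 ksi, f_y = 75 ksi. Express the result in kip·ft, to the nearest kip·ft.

A_s = 6 × 0.6 = 3.6 in².
T = A_s f_y = 3.6 × 75 = 270 kips.
a = T/(0.85 f'_c b) = 270/(0.85 × 3.95 × 14.3) = 5.624 in.
M_n = T(d − a/2) = 270 × (26.8 − 2.812) = 6476.8 kip·in = 6476.8/12 = 539.73 kip·ft.

M_n ≈ 540 kip·ft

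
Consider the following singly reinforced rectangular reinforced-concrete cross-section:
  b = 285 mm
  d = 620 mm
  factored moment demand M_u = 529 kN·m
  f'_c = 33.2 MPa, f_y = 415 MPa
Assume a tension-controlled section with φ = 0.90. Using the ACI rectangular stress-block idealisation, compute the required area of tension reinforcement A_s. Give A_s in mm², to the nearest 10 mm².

M_n = M_u/φ = 529/0.90 = 587.778 kN·m.
With M_n = 0.85 f'_c a b (d − a/2), solve the quadratic for a:
a = d − √(d² − 2M_n/(0.85 f'_c b)) = 620 − √(620² − 2 × 587.778×10⁶/(0.85 × 33.2 × 285)) = 131.91 mm.
A_s = 0.85 f'_c a b / f_y = 0.85 × 33.2 × 131.91 × 285 / 415 = 2556.4 mm².

A_s ≈ 2560 mm²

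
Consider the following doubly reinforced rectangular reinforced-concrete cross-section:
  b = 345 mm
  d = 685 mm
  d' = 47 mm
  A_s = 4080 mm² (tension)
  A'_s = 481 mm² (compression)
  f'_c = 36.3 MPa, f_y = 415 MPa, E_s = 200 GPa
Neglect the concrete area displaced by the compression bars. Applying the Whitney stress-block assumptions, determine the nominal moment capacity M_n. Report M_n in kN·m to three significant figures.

Assume both tension and compression steel yield.
Net tension couple steel: A_s − A'_s = 3599 mm².
a = (A_s − A'_s) f_y / (0.85 f'_c b) = 1493585/(0.85 × 36.3 × 345) = 140.31 mm.
c = a/β₁ = 140.31/0.791 = 177.38 mm; ε'_s = 0.003(c − d')/c = 0.0022 ≥ f_y/E_s = 0.0021, so compression steel does yield.
M_n = (A_s − A'_s) f_y (d − a/2) + A'_s f_y (d − d') = [1493585 × (685 − 70.155) + 199615 × (685 − 47)] × 10⁻⁶ = 918.32 + 127.35 = 1045.67 kN·m.

M_n ≈ 1050 kN·m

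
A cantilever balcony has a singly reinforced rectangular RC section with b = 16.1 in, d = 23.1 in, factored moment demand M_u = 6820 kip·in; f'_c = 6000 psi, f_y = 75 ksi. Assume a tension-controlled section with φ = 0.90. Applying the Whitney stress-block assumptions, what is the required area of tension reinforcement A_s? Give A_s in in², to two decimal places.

A_s ≈ 4.84 in²

M_n = M_u/φ = 6820/0.90 = 7577.78 kip·in.
From M_n = 0.85 f'_c a b (d − a/2):
a = d − √(d² − 2M_n/(0.85 f'_c b)) = 23.1 − √(23.1² − 2 × 7577.78/(0.85 × 6 × 16.1)) = 4.418 in.
A_s = 0.85 f'_c a b / f_y = 0.85 × 6 × 4.418 × 16.1 / 75 = 4.837 in².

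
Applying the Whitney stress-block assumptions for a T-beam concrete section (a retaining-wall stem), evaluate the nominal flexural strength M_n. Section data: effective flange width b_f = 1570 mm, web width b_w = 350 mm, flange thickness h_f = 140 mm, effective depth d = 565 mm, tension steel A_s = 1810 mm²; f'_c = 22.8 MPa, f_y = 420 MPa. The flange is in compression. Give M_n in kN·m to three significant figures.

Tension: T = A_s f_y = 1810 × 420 = 760200 N.
Try a within the flange: a = T/(0.85 f'_c b_f) = 760200/(0.85 × 22.8 × 1570) = 24.98 mm.
Since a = 24.98 ≤ h_f = 140 mm, the stress block lies entirely in the flange; analyse as a rectangular beam of width b_f.
M_n = T(d − a/2) = 760200 × (565 − 12.49) = 420.02 × 10⁶ N·mm.
M_n = 420.02 kN·m.

M_n ≈ 420 kN·m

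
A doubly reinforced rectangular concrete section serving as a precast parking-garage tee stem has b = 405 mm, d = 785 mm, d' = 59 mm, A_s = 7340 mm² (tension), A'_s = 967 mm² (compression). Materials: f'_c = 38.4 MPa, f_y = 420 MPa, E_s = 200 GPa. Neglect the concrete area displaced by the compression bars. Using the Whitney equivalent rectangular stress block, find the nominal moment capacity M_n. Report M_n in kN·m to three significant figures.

Assume both tension and compression steel yield.
Net tension couple steel: A_s − A'_s = 6373 mm².
a = (A_s − A'_s) f_y / (0.85 f'_c b) = 2676660/(0.85 × 38.4 × 405) = 202.48 mm.
c = a/β₁ = 202.48/0.776 = 260.93 mm; ε'_s = 0.003(c − d')/c = 0.0023 ≥ f_y/E_s = 0.0021, so compression steel does yield.
M_n = (A_s − A'_s) f_y (d − a/2) + A'_s f_y (d − d') = [2676660 × (785 − 101.24) + 406140 × (785 − 59)] × 10⁻⁶ = 1830.19 + 294.86 = 2125.05 kN·m.

M_n ≈ 2130 kN·m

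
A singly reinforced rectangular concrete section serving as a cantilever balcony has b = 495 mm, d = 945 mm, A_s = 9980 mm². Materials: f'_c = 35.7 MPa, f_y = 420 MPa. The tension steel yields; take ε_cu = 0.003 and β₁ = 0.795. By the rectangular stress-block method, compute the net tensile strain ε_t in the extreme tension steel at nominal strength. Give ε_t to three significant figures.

a = A_s f_y/(0.85 f'_c b) = 279.05 mm.
β₁ = 0.795, so c = a/β₁ = 279.05/0.795 = 351.01 mm.
From the linear strain diagram with ε_cu = 0.003: ε_t = 0.003 (d − c)/c = 0.003 × (945 − 351.01)/351.01 = 0.00508.
Since ε_t ≥ 0.005, the section is tension-controlled.

ε_t ≈ 0.00508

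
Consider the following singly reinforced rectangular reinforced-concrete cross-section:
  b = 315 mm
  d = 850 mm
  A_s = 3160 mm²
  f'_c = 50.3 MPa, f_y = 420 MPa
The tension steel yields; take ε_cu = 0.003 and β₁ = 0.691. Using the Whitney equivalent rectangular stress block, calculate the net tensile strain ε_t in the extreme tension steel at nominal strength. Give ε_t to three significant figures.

ε_t ≈ 0.0149

a = A_s f_y/(0.85 f'_c b) = 98.55 mm.
β₁ = 0.691, so c = a/β₁ = 98.55/0.691 = 142.62 mm.
From the linear strain diagram with ε_cu = 0.003: ε_t = 0.003 (d − c)/c = 0.003 × (850 − 142.62)/142.62 = 0.0149.
Since ε_t ≥ 0.005, the section is tension-controlled.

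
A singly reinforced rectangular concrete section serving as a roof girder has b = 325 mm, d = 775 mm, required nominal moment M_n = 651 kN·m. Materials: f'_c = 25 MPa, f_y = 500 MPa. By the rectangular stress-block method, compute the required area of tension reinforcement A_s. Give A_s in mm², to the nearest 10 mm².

With M_n = 0.85 f'_c a b (d − a/2), solve the quadratic for a:
a = d − √(d² − 2M_n/(0.85 f'_c b)) = 775 − √(775² − 2 × 651×10⁶/(0.85 × 25 × 325)) = 133.05 mm.
A_s = 0.85 f'_c a b / f_y = 0.85 × 25 × 133.05 × 325 / 500 = 1837.8 mm².

A_s ≈ 1840 mm²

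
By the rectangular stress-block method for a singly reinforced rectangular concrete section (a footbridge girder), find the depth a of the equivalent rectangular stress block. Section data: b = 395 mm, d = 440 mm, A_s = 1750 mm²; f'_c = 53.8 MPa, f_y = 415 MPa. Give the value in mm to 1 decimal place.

T = A_s f_y = 1750 × 415 = 726250 N = 726.25 kN.
Setting C = 0.85 f'_c a b equal to T: a = 726250/(0.85 × 53.8 × 395) = 40.2 mm.

a ≈ 40.2 mm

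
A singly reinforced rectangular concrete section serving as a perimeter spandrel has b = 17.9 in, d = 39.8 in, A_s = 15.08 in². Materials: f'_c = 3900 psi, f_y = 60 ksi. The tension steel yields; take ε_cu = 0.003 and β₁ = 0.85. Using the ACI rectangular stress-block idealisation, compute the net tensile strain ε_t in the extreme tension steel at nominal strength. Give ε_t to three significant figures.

a = A_s f_y/(0.85 f'_c b) = 15.248 in.
β₁ = 0.85, so c = a/β₁ = 15.248/0.85 = 17.939 in.
From the linear strain diagram with ε_cu = 0.003: ε_t = 0.003 (d − c)/c = 0.003 × (39.8 − 17.939)/17.939 = 0.00366.
ε_t < 0.004 — the section is over-reinforced for flexure under ACI limits.

ε_t ≈ 0.00366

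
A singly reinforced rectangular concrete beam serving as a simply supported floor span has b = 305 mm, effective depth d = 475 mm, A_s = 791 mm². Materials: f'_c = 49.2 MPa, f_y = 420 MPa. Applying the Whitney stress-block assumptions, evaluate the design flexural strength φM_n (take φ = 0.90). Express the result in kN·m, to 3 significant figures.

T = A_s f_y = 791 × 420 = 332220 N = 332.22 kN.
From C = T: a = T/(0.85 f'_c b) = 332220/(0.85 × 49.2 × 305) = 26.05 mm.
M_n = T(d − a/2) = 332.22 kN × (475 − 13.025) mm = 153.48 kN·m.
φM_n = 0.90 × 153.48 = 138.13 kN·m.

φM_n ≈ 138 kN·m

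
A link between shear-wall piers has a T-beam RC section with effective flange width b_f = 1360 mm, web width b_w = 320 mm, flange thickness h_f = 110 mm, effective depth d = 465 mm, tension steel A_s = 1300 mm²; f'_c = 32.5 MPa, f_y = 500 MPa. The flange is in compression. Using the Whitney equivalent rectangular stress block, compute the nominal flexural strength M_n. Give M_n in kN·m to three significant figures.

M_n ≈ 297 kN·m

Tension: T = A_s f_y = 1300 × 500 = 650000 N.
Try a within the flange: a = T/(0.85 f'_c b_f) = 650000/(0.85 × 32.5 × 1360) = 17.30 mm.
Since a = 17.30 ≤ h_f = 110 mm, the stress block lies entirely in the flange; analyse as a rectangular beam of width b_f.
M_n = T(d − a/2) = 650000 × (465 − 8.65) = 296.63 × 10⁶ N·mm.
M_n = 296.63 kN·m.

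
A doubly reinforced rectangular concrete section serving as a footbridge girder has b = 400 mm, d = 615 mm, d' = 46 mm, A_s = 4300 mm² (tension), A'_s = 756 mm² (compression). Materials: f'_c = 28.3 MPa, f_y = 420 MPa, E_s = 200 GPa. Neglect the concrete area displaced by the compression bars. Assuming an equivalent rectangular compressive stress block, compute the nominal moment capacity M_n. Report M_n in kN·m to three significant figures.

M_n ≈ 981 kN·m

Assume both tension and compression steel yield.
Net tension couple steel: A_s − A'_s = 3544 mm².
a = (A_s − A'_s) f_y / (0.85 f'_c b) = 1488480/(0.85 × 28.3 × 400) = 154.70 mm.
c = a/β₁ = 154.70/0.848 = 182.43 mm; ε'_s = 0.003(c − d')/c = 0.0022 ≥ f_y/E_s = 0.0021, so compression steel does yield.
M_n = (A_s − A'_s) f_y (d − a/2) + A'_s f_y (d − d') = [1488480 × (615 − 77.35) + 317520 × (615 − 46)] × 10⁻⁶ = 800.28 + 180.67 = 980.95 kN·m.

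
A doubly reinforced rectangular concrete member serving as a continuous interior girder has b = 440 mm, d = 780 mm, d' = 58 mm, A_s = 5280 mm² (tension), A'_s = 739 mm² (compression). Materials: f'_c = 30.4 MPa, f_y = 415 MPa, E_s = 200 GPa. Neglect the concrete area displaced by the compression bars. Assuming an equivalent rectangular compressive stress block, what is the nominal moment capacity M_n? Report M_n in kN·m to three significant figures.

M_n ≈ 1540 kN·m

Assume both tension and compression steel yield.
Net tension couple steel: A_s − A'_s = 4541 mm².
a = (A_s − A'_s) f_y / (0.85 f'_c b) = 1884515/(0.85 × 30.4 × 440) = 165.75 mm.
c = a/β₁ = 165.75/0.833 = 198.98 mm; ε'_s = 0.003(c − d')/c = 0.0021 ≥ f_y/E_s = 0.0021, so compression steel does yield.
M_n = (A_s − A'_s) f_y (d − a/2) + A'_s f_y (d − d') = [1884515 × (780 − 82.875) + 306685 × (780 − 58)] × 10⁻⁶ = 1313.74 + 221.43 = 1535.17 kN·m.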